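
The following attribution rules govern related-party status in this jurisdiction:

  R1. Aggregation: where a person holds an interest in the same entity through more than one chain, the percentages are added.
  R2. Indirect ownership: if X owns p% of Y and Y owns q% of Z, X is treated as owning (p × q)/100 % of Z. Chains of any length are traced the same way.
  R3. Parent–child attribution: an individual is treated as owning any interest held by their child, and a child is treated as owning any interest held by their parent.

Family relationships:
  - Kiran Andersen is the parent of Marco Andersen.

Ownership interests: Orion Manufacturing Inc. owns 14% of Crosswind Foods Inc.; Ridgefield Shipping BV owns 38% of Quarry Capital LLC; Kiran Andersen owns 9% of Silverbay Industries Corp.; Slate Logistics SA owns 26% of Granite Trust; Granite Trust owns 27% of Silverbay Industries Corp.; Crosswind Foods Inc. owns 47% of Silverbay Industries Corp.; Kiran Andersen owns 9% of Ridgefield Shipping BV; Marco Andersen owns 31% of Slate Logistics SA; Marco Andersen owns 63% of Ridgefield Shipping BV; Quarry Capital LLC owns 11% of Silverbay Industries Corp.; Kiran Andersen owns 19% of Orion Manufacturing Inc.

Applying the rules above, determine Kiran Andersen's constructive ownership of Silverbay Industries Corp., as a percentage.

By parent–child attribution (R3), Kiran Andersen is treated as also owning Marco Andersen's interest in Ridgefield Shipping BV, giving 9% + 63% = 72%.
By parent–child attribution (R3), Kiran Andersen is treated as owning Marco Andersen's 31% interest in Slate Logistics SA.
Chain via Ridgefield Shipping BV → Quarry Capital LLC (R2): 72% × 38% × 11% = 3.0096% of Silverbay Industries Corp.
Chain via Orion Manufacturing Inc. → Crosswind Foods Inc. (R2): 19% × 14% × 47% = 1.2502% of Silverbay Industries Corp.
Direct interest in Silverbay Industries Corp: 9%.
Chain via Slate Logistics SA → Granite Trust (R2): 31% × 26% × 27% = 2.1762% of Silverbay Industries Corp.
Aggregating (R1): 3.0096% + 1.2502% + 9% + 2.1762% = 15.436%.

15.436%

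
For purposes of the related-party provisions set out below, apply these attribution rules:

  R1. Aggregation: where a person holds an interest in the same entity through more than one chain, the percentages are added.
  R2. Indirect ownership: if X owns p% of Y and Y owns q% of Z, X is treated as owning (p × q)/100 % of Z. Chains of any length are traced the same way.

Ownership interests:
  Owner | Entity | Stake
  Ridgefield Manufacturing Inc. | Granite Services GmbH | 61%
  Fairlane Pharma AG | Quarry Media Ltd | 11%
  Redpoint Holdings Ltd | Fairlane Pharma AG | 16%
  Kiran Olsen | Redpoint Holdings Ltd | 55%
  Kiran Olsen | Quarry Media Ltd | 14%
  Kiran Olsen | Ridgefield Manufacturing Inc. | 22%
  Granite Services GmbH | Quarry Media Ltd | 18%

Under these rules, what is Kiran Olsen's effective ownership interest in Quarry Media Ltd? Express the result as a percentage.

17.3836%

Chain via Redpoint Holdings Ltd → Fairlane Pharma AG (R2): 55% × 16% × 11% = 0.968% of Quarry Media Ltd.
Chain via Ridgefield Manufacturing Inc. → Granite Services GmbH (R2): 22% × 61% × 18% = 2.4156% of Quarry Media Ltd.
Direct interest in Quarry Media Ltd: 14%.
Aggregating (R1): 0.968% + 2.4156% + 14% = 17.3836%.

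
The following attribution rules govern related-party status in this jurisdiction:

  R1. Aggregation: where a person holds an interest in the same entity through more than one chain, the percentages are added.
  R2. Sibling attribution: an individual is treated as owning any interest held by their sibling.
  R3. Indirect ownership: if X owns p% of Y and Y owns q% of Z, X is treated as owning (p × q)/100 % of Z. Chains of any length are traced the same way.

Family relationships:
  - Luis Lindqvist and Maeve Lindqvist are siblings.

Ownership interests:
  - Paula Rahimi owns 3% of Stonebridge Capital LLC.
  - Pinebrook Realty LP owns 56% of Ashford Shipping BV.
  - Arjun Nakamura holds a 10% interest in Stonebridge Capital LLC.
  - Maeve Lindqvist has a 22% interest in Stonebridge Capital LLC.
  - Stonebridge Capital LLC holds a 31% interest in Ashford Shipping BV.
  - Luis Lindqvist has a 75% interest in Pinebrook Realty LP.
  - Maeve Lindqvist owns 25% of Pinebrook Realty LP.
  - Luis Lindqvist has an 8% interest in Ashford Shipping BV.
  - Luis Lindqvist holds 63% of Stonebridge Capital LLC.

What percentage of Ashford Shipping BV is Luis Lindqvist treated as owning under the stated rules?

By sibling attribution (R2), Luis Lindqvist is treated as also owning Maeve Lindqvist's interest in Stonebridge Capital LLC, giving 63% + 22% = 85%.
By sibling attribution (R2), Luis Lindqvist is treated as also owning Maeve Lindqvist's interest in Pinebrook Realty LP, giving 75% + 25% = 100%.
Chain via Stonebridge Capital LLC (R3): 85% × 31% = 26.35% of Ashford Shipping BV.
Chain via Pinebrook Realty LP (R3): 100% × 56% = 56% of Ashford Shipping BV.
Direct interest in Ashford Shipping BV: 8%.
Aggregating (R1): 26.35% + 56% + 8% = 90.35%.

90.35%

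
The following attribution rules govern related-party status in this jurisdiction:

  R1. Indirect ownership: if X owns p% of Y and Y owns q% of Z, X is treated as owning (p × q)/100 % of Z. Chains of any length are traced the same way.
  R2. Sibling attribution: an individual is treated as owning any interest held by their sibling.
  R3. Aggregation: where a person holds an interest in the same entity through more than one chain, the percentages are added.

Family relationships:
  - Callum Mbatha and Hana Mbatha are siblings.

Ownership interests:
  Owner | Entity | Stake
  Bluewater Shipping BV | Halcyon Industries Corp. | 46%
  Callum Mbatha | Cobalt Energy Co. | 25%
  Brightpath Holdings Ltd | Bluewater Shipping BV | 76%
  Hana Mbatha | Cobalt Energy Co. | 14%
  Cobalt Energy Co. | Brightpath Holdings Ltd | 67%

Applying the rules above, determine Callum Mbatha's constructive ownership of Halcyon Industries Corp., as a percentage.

9.135048%

By sibling attribution (R2), Callum Mbatha is treated as also owning Hana Mbatha's interest in Cobalt Energy Co, giving 25% + 14% = 39%.
Chain via Cobalt Energy Co. → Brightpath Holdings Ltd → Bluewater Shipping BV (R1): 39% × 67% × 76% × 46% = 9.135048% of Halcyon Industries Corp.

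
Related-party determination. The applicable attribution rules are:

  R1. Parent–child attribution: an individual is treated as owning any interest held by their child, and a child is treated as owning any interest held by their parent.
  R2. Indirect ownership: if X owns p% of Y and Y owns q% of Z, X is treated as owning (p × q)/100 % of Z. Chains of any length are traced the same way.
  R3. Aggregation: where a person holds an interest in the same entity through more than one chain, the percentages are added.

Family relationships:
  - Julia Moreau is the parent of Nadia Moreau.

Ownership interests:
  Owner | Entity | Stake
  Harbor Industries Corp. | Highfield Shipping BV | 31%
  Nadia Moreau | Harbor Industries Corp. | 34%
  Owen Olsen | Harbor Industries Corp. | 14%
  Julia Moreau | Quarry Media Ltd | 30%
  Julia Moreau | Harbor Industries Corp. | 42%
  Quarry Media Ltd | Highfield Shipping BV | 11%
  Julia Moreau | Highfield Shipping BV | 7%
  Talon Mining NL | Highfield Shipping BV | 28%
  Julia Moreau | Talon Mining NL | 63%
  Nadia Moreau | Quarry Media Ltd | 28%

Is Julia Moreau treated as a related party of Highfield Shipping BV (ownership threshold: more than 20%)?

By parent–child attribution (R1), Julia Moreau is treated as also owning Nadia Moreau's interest in Harbor Industries Corp, giving 42% + 34% = 76%.
By parent–child attribution (R1), Julia Moreau is treated as also owning Nadia Moreau's interest in Quarry Media Ltd, giving 30% + 28% = 58%.
Chain via Harbor Industries Corp. (R2): 76% × 31% = 23.56% of Highfield Shipping BV.
Chain via Talon Mining NL (R2): 63% × 28% = 17.64% of Highfield Shipping BV.
Chain via Quarry Media Ltd (R2): 58% × 11% = 6.38% of Highfield Shipping BV.
Direct interest in Highfield Shipping BV: 7%.
Aggregating (R3): 23.56% + 17.64% + 6.38% + 7% = 54.58%.
54.58% exceeds the 20% threshold, so Julia is a related party to Highfield Shipping BV.

Yes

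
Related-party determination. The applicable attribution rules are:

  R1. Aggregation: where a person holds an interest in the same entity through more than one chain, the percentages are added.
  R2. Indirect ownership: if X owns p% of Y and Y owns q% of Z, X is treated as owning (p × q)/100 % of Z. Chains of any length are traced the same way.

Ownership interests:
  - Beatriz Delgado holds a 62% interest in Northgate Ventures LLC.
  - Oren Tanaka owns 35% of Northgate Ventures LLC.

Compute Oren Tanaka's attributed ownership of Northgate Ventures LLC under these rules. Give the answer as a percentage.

Direct interest in Northgate Ventures LLC: 35%.

35%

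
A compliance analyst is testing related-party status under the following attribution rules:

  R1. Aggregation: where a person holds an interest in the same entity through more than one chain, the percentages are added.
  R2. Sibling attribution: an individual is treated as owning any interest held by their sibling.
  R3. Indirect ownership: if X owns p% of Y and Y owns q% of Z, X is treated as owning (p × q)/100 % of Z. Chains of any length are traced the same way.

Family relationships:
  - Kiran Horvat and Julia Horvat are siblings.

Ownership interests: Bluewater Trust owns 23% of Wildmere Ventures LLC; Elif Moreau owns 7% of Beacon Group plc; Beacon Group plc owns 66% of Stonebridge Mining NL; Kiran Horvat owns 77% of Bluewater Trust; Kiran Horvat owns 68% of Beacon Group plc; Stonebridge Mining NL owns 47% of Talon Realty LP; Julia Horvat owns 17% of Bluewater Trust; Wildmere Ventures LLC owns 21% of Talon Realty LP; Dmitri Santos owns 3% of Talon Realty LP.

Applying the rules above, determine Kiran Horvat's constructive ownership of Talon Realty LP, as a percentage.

25.6338%

By sibling attribution (R2), Kiran Horvat is treated as also owning Julia Horvat's interest in Bluewater Trust, giving 77% + 17% = 94%.
Chain via Beacon Group plc → Stonebridge Mining NL (R3): 68% × 66% × 47% = 21.0936% of Talon Realty LP.
Chain via Bluewater Trust → Wildmere Ventures LLC (R3): 94% × 23% × 21% = 4.5402% of Talon Realty LP.
Aggregating (R1): 21.0936% + 4.5402% = 25.6338%.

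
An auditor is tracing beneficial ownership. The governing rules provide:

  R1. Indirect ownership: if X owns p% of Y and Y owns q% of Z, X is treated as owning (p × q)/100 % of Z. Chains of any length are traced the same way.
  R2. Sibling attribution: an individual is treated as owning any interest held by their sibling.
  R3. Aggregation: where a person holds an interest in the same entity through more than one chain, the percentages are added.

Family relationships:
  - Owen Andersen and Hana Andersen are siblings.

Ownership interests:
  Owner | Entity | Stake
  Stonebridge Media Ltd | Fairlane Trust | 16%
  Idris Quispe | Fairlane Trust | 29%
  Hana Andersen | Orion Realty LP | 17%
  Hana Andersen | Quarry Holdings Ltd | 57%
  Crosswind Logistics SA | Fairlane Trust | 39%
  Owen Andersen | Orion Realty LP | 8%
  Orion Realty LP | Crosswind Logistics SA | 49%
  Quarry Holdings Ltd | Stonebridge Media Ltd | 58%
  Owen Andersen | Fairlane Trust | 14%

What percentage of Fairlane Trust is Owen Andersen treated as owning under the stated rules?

By sibling attribution (R2), Owen Andersen is treated as also owning Hana Andersen's interest in Orion Realty LP, giving 8% + 17% = 25%.
By sibling attribution (R2), Owen Andersen is treated as owning Hana Andersen's 57% interest in Quarry Holdings Ltd.
Chain via Orion Realty LP → Crosswind Logistics SA (R1): 25% × 49% × 39% = 4.7775% of Fairlane Trust.
Direct interest in Fairlane Trust: 14%.
Chain via Quarry Holdings Ltd → Stonebridge Media Ltd (R1): 57% × 58% × 16% = 5.2896% of Fairlane Trust.
Aggregating (R3): 4.7775% + 14% + 5.2896% = 24.0671%.

24.0671%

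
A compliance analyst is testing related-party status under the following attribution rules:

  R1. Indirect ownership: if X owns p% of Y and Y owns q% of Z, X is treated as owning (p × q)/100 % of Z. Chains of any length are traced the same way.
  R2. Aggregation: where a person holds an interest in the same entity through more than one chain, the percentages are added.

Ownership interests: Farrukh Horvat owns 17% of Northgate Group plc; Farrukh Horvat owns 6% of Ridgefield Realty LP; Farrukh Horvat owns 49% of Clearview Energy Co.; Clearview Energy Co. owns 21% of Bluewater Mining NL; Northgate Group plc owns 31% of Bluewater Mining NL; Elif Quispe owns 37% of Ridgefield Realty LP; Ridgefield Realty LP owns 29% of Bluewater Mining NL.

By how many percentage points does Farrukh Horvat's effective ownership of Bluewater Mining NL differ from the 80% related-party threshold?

62.7

Chain via Clearview Energy Co. (R1): 49% × 21% = 10.29% of Bluewater Mining NL.
Chain via Ridgefield Realty LP (R1): 6% × 29% = 1.74% of Bluewater Mining NL.
Chain via Northgate Group plc (R1): 17% × 31% = 5.27% of Bluewater Mining NL.
Aggregating (R2): 10.29% + 1.74% + 5.27% = 17.3%.
17.3% falls short of the 80% threshold by 62.7 percentage points.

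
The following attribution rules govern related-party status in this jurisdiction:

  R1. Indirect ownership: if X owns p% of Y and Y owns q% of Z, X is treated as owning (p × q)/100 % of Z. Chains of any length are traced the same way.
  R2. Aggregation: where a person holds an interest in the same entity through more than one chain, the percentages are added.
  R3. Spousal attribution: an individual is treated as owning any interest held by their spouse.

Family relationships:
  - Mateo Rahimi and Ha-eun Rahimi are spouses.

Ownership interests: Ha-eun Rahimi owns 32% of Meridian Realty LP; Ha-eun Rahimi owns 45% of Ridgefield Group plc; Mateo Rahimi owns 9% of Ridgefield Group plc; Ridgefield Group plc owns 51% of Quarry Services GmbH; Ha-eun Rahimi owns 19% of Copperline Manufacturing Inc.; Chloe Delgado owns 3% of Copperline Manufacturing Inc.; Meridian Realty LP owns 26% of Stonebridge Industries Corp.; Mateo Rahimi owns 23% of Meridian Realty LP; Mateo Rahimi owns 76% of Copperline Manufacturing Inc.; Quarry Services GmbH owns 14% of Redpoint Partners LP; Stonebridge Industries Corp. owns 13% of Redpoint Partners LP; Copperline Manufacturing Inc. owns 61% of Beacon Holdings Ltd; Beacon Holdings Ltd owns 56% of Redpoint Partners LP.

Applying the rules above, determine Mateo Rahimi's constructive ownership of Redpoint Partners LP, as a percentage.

By spousal attribution (R3), Mateo Rahimi is treated as also owning Ha-eun Rahimi's interest in Meridian Realty LP, giving 23% + 32% = 55%.
By spousal attribution (R3), Mateo Rahimi is treated as also owning Ha-eun Rahimi's interest in Copperline Manufacturing Inc, giving 76% + 19% = 95%.
By spousal attribution (R3), Mateo Rahimi is treated as also owning Ha-eun Rahimi's interest in Ridgefield Group plc, giving 9% + 45% = 54%.
Chain via Meridian Realty LP → Stonebridge Industries Corp. (R1): 55% × 26% × 13% = 1.859% of Redpoint Partners LP.
Chain via Copperline Manufacturing Inc. → Beacon Holdings Ltd (R1): 95% × 61% × 56% = 32.452% of Redpoint Partners LP.
Chain via Ridgefield Group plc → Quarry Services GmbH (R1): 54% × 51% × 14% = 3.8556% of Redpoint Partners LP.
Aggregating (R2): 1.859% + 32.452% + 3.8556% = 38.1666%.

38.1666%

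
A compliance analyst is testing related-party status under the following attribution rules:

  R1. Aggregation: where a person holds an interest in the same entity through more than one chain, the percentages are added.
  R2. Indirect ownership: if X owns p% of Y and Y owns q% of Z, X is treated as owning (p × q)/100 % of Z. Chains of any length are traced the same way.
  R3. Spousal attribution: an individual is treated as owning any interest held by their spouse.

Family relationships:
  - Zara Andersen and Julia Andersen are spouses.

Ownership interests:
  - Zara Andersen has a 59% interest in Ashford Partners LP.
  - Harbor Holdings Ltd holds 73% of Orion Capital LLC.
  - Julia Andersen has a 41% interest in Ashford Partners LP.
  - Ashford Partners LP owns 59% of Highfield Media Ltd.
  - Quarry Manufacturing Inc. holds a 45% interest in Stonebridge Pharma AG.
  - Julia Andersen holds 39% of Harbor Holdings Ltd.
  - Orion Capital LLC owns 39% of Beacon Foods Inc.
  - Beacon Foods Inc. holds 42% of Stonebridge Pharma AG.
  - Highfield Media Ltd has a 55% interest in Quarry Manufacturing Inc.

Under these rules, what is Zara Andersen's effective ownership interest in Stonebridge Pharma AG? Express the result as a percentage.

19.265886%

By spousal attribution (R3), Zara Andersen is treated as also owning Julia Andersen's interest in Ashford Partners LP, giving 59% + 41% = 100%.
By spousal attribution (R3), Zara Andersen is treated as owning Julia Andersen's 39% interest in Harbor Holdings Ltd.
Chain via Ashford Partners LP → Highfield Media Ltd → Quarry Manufacturing Inc. (R2): 100% × 59% × 55% × 45% = 14.6025% of Stonebridge Pharma AG.
Chain via Harbor Holdings Ltd → Orion Capital LLC → Beacon Foods Inc. (R2): 39% × 73% × 39% × 42% = 4.663386% of Stonebridge Pharma AG.
Aggregating (R1): 14.6025% + 4.663386% = 19.265886%.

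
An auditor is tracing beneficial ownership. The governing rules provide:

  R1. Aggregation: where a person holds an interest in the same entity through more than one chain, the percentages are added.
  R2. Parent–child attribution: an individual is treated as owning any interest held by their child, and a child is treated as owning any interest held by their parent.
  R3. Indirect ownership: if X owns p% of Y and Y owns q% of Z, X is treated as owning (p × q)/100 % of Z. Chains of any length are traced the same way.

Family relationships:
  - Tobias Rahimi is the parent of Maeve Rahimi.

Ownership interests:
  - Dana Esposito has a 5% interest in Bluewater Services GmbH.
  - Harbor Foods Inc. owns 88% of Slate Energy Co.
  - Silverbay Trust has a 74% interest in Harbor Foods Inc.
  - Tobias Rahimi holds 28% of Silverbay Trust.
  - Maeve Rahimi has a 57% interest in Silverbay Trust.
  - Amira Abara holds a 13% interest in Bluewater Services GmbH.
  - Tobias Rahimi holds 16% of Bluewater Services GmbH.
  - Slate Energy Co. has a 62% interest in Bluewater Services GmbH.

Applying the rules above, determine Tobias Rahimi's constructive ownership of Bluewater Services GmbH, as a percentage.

By parent–child attribution (R2), Tobias Rahimi is treated as also owning Maeve Rahimi's interest in Silverbay Trust, giving 28% + 57% = 85%.
Chain via Silverbay Trust → Harbor Foods Inc. → Slate Energy Co. (R3): 85% × 74% × 88% × 62% = 34.31824% of Bluewater Services GmbH.
Direct interest in Bluewater Services GmbH: 16%.
Aggregating (R1): 34.31824% + 16% = 50.31824%.

50.31824%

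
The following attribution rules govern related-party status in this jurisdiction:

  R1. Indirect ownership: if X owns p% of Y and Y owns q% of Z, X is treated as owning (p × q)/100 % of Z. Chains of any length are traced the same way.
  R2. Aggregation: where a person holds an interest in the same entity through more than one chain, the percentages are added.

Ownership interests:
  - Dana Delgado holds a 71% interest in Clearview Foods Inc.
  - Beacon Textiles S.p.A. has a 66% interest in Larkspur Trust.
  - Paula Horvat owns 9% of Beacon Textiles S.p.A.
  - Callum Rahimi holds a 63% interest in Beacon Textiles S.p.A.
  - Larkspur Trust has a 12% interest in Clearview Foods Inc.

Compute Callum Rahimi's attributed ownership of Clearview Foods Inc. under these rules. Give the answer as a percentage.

4.9896%

Chain via Beacon Textiles S.p.A. → Larkspur Trust (R1): 63% × 66% × 12% = 4.9896% of Clearview Foods Inc.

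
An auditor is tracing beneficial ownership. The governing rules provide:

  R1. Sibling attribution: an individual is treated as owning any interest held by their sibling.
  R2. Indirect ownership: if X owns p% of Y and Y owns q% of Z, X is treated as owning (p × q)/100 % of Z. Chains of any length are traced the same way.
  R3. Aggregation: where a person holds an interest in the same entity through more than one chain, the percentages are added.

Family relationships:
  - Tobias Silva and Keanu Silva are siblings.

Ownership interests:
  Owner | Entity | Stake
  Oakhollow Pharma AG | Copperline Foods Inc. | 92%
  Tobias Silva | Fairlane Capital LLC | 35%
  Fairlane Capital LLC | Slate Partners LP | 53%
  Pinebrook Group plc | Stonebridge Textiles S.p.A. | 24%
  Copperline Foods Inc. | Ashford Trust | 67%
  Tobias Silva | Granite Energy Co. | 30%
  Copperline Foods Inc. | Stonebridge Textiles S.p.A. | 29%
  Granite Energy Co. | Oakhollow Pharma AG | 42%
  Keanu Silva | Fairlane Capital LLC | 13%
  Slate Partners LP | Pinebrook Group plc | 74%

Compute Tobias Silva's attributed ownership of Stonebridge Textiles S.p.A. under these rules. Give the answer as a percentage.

7.879824%

By sibling attribution (R1), Tobias Silva is treated as also owning Keanu Silva's interest in Fairlane Capital LLC, giving 35% + 13% = 48%.
Chain via Fairlane Capital LLC → Slate Partners LP → Pinebrook Group plc (R2): 48% × 53% × 74% × 24% = 4.518144% of Stonebridge Textiles S.p.A.
Chain via Granite Energy Co. → Oakhollow Pharma AG → Copperline Foods Inc. (R2): 30% × 42% × 92% × 29% = 3.36168% of Stonebridge Textiles S.p.A.
Aggregating (R3): 4.518144% + 3.36168% = 7.879824%.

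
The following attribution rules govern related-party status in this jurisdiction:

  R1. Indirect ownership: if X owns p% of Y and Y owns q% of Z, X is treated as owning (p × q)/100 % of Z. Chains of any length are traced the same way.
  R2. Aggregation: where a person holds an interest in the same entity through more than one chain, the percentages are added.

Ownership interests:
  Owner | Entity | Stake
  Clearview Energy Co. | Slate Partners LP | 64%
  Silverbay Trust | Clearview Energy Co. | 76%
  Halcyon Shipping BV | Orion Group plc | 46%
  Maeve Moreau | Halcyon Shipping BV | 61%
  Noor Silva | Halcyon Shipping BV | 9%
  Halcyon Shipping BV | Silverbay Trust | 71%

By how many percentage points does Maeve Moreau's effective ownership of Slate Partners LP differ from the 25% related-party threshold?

Chain via Halcyon Shipping BV → Silverbay Trust → Clearview Energy Co. (R1): 61% × 71% × 76% × 64% = 21.065984% of Slate Partners LP.
21.065984% falls short of the 25% threshold by 3.934016 percentage points.

3.934016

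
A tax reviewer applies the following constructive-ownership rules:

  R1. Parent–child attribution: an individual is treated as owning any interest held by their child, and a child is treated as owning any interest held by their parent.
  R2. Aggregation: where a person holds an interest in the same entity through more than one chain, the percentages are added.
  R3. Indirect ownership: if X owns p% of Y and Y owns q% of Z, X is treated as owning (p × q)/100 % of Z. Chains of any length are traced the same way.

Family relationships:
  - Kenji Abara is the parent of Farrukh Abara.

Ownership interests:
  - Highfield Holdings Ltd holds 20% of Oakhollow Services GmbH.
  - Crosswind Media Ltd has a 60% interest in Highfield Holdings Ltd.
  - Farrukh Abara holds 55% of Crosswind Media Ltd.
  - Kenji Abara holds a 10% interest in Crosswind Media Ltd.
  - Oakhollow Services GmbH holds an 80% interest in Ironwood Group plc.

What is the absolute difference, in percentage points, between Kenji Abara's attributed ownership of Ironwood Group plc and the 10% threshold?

By parent–child attribution (R1), Kenji Abara is treated as also owning Farrukh Abara's interest in Crosswind Media Ltd, giving 10% + 55% = 65%.
Chain via Crosswind Media Ltd → Highfield Holdings Ltd → Oakhollow Services GmbH (R3): 65% × 60% × 20% × 80% = 6.24% of Ironwood Group plc.
6.24% falls short of the 10% threshold by 3.76 percentage points.

3.76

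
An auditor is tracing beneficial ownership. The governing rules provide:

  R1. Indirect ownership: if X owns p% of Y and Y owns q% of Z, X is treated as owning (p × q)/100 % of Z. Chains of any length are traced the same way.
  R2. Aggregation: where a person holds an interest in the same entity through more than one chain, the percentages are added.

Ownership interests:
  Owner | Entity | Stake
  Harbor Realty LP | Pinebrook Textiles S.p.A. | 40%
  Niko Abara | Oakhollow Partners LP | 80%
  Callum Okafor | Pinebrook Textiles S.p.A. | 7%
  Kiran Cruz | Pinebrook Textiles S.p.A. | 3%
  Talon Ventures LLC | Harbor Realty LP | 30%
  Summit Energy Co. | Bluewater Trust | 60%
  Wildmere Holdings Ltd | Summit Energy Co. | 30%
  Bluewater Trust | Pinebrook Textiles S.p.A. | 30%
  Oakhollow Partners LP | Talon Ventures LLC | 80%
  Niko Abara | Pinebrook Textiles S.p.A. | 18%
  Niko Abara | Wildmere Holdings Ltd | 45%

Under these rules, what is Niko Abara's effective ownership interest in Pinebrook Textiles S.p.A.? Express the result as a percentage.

28.11%

Chain via Oakhollow Partners LP → Talon Ventures LLC → Harbor Realty LP (R1): 80% × 80% × 30% × 40% = 7.68% of Pinebrook Textiles S.p.A.
Chain via Wildmere Holdings Ltd → Summit Energy Co. → Bluewater Trust (R1): 45% × 30% × 60% × 30% = 2.43% of Pinebrook Textiles S.p.A.
Direct interest in Pinebrook Textiles S.p.A: 18%.
Aggregating (R2): 7.68% + 2.43% + 18% = 28.11%.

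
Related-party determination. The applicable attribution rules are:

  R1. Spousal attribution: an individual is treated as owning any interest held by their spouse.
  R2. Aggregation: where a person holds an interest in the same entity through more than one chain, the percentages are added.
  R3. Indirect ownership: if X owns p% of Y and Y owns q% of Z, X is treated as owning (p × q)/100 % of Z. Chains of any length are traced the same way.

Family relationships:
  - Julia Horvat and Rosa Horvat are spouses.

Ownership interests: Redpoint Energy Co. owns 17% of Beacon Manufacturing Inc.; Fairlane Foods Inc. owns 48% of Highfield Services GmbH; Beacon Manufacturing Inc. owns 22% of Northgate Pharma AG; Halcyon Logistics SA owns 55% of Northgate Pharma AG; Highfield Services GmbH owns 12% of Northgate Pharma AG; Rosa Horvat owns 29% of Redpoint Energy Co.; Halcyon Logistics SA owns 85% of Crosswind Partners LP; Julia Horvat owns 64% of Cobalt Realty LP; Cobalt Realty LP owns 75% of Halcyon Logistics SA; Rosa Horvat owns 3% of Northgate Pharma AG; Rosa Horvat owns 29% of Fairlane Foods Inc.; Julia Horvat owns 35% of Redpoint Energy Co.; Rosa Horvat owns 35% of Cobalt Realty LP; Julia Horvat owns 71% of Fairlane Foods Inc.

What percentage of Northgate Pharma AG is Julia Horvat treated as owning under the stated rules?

By spousal attribution (R1), Julia Horvat is treated as also owning Rosa Horvat's interest in Redpoint Energy Co, giving 35% + 29% = 64%.
By spousal attribution (R1), Julia Horvat is treated as also owning Rosa Horvat's interest in Fairlane Foods Inc, giving 71% + 29% = 100%.
By spousal attribution (R1), Julia Horvat is treated as also owning Rosa Horvat's interest in Cobalt Realty LP, giving 64% + 35% = 99%.
By spousal attribution (R1), Julia Horvat is treated as owning Rosa Horvat's 3% interest in Northgate Pharma AG.
Chain via Redpoint Energy Co. → Beacon Manufacturing Inc. (R3): 64% × 17% × 22% = 2.3936% of Northgate Pharma AG.
Chain via Fairlane Foods Inc. → Highfield Services GmbH (R3): 100% × 48% × 12% = 5.76% of Northgate Pharma AG.
Chain via Cobalt Realty LP → Halcyon Logistics SA (R3): 99% × 75% × 55% = 40.8375% of Northgate Pharma AG.
Direct interest in Northgate Pharma AG: 3%.
Aggregating (R2): 2.3936% + 5.76% + 40.8375% + 3% = 51.9911%.

51.9911%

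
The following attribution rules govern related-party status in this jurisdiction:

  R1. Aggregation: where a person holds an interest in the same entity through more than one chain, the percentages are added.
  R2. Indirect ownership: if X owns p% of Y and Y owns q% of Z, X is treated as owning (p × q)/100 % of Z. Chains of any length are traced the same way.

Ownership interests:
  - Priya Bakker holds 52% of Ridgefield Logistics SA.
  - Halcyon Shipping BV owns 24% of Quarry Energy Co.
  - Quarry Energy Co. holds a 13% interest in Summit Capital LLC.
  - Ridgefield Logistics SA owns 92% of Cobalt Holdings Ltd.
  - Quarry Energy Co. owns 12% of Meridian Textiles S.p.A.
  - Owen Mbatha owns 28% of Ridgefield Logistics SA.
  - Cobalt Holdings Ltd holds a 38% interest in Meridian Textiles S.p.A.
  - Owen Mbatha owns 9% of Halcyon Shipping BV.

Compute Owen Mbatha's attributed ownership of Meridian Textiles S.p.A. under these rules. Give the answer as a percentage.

Chain via Halcyon Shipping BV → Quarry Energy Co. (R2): 9% × 24% × 12% = 0.2592% of Meridian Textiles S.p.A.
Chain via Ridgefield Logistics SA → Cobalt Holdings Ltd (R2): 28% × 92% × 38% = 9.7888% of Meridian Textiles S.p.A.
Aggregating (R1): 0.2592% + 9.7888% = 10.048%.

10.048%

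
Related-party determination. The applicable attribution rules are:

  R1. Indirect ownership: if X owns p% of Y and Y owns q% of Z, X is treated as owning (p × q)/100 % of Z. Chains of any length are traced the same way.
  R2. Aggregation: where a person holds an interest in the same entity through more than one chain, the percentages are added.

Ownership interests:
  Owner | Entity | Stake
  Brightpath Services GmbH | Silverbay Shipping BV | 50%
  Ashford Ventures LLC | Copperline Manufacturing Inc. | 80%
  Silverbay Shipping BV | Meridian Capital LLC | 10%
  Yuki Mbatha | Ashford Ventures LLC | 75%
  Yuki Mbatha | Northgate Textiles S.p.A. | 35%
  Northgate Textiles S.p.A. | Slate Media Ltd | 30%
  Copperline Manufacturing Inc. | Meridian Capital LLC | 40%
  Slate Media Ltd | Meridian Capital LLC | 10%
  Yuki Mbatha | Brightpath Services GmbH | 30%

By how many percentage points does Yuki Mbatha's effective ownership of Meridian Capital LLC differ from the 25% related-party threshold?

1.55

Chain via Brightpath Services GmbH → Silverbay Shipping BV (R1): 30% × 50% × 10% = 1.5% of Meridian Capital LLC.
Chain via Ashford Ventures LLC → Copperline Manufacturing Inc. (R1): 75% × 80% × 40% = 24% of Meridian Capital LLC.
Chain via Northgate Textiles S.p.A. → Slate Media Ltd (R1): 35% × 30% × 10% = 1.05% of Meridian Capital LLC.
Aggregating (R2): 1.5% + 24% + 1.05% = 26.55%.
26.55% exceeds the 25% threshold by 1.55 percentage points.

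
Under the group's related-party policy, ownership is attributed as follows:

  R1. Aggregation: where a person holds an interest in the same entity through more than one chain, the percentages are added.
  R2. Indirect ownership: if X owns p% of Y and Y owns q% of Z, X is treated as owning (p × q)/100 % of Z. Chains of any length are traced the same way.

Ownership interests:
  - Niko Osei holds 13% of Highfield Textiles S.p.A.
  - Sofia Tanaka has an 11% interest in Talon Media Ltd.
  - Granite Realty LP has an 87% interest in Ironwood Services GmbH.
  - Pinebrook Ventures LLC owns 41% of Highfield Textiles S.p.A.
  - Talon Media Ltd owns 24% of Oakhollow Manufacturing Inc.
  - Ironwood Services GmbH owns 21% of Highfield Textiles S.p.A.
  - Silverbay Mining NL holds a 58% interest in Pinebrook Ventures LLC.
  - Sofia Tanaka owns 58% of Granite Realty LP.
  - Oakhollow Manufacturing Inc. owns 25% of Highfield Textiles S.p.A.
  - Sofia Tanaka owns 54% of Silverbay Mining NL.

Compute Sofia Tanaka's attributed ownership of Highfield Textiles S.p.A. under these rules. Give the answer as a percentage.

Chain via Granite Realty LP → Ironwood Services GmbH (R2): 58% × 87% × 21% = 10.5966% of Highfield Textiles S.p.A.
Chain via Silverbay Mining NL → Pinebrook Ventures LLC (R2): 54% × 58% × 41% = 12.8412% of Highfield Textiles S.p.A.
Chain via Talon Media Ltd → Oakhollow Manufacturing Inc. (R2): 11% × 24% × 25% = 0.66% of Highfield Textiles S.p.A.
Aggregating (R1): 10.5966% + 12.8412% + 0.66% = 24.0978%.

24.0978%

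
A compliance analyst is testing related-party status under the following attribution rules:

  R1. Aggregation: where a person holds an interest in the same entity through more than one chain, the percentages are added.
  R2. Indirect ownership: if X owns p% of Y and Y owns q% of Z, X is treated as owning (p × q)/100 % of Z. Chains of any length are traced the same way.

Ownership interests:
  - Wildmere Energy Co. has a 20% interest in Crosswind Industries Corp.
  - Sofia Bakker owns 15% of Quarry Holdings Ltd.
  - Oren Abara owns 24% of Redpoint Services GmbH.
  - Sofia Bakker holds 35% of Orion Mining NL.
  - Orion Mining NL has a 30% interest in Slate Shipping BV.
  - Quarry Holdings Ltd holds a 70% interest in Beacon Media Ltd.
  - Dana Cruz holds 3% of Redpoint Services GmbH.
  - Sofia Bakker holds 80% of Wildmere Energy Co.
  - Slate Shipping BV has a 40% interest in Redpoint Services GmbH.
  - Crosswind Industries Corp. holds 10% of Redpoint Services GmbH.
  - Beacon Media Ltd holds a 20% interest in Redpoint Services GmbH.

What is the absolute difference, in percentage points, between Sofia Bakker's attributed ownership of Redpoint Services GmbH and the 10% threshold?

Chain via Quarry Holdings Ltd → Beacon Media Ltd (R2): 15% × 70% × 20% = 2.1% of Redpoint Services GmbH.
Chain via Wildmere Energy Co. → Crosswind Industries Corp. (R2): 80% × 20% × 10% = 1.6% of Redpoint Services GmbH.
Chain via Orion Mining NL → Slate Shipping BV (R2): 35% × 30% × 40% = 4.2% of Redpoint Services GmbH.
Aggregating (R1): 2.1% + 1.6% + 4.2% = 7.9%.
7.9% falls short of the 10% threshold by 2.1 percentage points.

2.1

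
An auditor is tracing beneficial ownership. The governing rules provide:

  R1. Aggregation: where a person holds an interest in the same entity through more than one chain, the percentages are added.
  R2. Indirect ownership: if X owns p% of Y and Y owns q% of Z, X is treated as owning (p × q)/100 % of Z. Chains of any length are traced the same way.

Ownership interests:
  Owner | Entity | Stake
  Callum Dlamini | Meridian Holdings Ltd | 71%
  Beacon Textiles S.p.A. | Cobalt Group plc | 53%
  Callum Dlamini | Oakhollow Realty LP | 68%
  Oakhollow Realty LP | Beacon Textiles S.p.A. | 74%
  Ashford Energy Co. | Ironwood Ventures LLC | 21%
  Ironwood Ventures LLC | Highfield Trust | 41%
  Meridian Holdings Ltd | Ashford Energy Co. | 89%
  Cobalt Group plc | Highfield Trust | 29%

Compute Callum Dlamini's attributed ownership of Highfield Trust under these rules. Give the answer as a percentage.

Chain via Oakhollow Realty LP → Beacon Textiles S.p.A. → Cobalt Group plc (R2): 68% × 74% × 53% × 29% = 7.734184% of Highfield Trust.
Chain via Meridian Holdings Ltd → Ashford Energy Co. → Ironwood Ventures LLC (R2): 71% × 89% × 21% × 41% = 5.440659% of Highfield Trust.
Aggregating (R1): 7.734184% + 5.440659% = 13.174843%.

13.174843%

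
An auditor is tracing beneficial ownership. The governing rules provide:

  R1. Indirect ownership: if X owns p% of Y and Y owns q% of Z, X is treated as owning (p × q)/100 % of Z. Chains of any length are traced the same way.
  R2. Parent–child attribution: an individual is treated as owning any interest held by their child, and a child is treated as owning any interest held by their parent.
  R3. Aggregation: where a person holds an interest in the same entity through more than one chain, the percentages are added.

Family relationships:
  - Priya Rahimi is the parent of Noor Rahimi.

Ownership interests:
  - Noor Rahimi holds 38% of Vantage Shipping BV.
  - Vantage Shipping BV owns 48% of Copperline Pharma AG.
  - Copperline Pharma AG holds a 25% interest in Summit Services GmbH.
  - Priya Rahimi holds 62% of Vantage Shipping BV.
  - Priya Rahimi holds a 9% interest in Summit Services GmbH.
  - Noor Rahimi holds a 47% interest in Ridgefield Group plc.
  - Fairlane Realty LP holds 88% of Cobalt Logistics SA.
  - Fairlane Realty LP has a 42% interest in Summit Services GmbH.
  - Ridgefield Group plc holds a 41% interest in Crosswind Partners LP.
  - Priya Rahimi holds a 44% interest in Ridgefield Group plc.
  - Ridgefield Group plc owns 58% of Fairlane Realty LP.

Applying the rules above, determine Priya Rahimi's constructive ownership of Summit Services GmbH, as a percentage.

43.1676%

By parent–child attribution (R2), Priya Rahimi is treated as also owning Noor Rahimi's interest in Ridgefield Group plc, giving 44% + 47% = 91%.
By parent–child attribution (R2), Priya Rahimi is treated as also owning Noor Rahimi's interest in Vantage Shipping BV, giving 62% + 38% = 100%.
Chain via Ridgefield Group plc → Fairlane Realty LP (R1): 91% × 58% × 42% = 22.1676% of Summit Services GmbH.
Chain via Vantage Shipping BV → Copperline Pharma AG (R1): 100% × 48% × 25% = 12% of Summit Services GmbH.
Direct interest in Summit Services GmbH: 9%.
Aggregating (R3): 22.1676% + 12% + 9% = 43.1676%.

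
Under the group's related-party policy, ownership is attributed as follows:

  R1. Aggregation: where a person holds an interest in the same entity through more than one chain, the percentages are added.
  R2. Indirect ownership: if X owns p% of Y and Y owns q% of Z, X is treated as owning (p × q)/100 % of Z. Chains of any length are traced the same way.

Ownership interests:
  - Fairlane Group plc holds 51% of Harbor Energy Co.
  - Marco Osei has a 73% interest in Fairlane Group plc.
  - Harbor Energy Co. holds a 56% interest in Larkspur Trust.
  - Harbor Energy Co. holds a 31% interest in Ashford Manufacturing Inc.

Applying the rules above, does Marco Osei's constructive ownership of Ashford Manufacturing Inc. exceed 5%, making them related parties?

Yes

Chain via Fairlane Group plc → Harbor Energy Co. (R2): 73% × 51% × 31% = 11.5413% of Ashford Manufacturing Inc.
11.5413% exceeds the 5% threshold, so Marco is a related party to Ashford Manufacturing Inc.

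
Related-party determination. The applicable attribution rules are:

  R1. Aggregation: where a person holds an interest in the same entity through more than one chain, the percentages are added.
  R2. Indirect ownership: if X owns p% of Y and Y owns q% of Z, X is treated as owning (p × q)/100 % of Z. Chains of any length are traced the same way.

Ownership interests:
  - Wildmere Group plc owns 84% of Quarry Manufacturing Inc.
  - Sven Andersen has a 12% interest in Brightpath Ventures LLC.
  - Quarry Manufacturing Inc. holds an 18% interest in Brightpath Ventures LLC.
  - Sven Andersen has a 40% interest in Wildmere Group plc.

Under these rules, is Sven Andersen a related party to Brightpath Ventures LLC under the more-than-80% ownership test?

No

Chain via Wildmere Group plc → Quarry Manufacturing Inc. (R2): 40% × 84% × 18% = 6.048% of Brightpath Ventures LLC.
Direct interest in Brightpath Ventures LLC: 12%.
Aggregating (R1): 6.048% + 12% = 18.048%.
18.048% does not exceed the 80% threshold, so Sven is not a related party to Brightpath Ventures LLC.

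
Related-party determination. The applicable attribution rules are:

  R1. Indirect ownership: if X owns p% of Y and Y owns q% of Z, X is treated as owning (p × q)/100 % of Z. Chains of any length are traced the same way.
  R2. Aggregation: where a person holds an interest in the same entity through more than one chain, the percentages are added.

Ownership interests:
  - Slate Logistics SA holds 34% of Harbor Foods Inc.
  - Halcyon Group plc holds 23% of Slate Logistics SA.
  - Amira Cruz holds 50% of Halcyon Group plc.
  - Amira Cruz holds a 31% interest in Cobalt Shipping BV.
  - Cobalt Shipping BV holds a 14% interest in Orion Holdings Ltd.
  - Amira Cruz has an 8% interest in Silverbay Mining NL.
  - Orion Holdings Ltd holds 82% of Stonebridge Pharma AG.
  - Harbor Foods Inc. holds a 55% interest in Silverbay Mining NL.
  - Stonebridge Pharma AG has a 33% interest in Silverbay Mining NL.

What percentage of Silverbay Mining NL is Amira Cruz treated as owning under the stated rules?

11.324904%

Chain via Halcyon Group plc → Slate Logistics SA → Harbor Foods Inc. (R1): 50% × 23% × 34% × 55% = 2.1505% of Silverbay Mining NL.
Chain via Cobalt Shipping BV → Orion Holdings Ltd → Stonebridge Pharma AG (R1): 31% × 14% × 82% × 33% = 1.174404% of Silverbay Mining NL.
Direct interest in Silverbay Mining NL: 8%.
Aggregating (R2): 2.1505% + 1.174404% + 8% = 11.324904%.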